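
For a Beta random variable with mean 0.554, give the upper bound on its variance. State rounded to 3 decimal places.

For fixed mean μ the Beta variance is μ(1−μ)/(α+β+1), increasing as α+β decreases.
Its least upper bound (not attained) is μ(1−μ) = 0.554·0.446 = 0.247.

0.247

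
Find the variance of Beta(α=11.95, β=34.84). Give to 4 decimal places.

0.0040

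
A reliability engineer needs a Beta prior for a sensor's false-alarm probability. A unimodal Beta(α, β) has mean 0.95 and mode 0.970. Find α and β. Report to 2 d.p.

α = 44.65, β = 2.35

With s = α+β: μ = α/s and mode = (α−1)/(s−2). Eliminating α = μs,
μs − 1 = m(s−2) ⇒ s(μ−m) = 1−2m ⇒ s = -0.940/-0.020 = 47.0000.
So α = μs = 44.65, β = (1−μ)s = 2.35.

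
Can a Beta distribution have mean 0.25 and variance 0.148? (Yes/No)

The Beta variance bound is σ² < μ(1−μ).
Here μ(1−μ) = 0.25×0.75 = 0.1875, and 0.148 < 0.1875.

Yes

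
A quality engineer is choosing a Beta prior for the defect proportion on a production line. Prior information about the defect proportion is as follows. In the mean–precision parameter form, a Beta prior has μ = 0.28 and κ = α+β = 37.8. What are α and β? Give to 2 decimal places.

α = 10.58, β = 27.22

Split κ in proportion μ : (1−μ): α = 0.28·37.8 = 10.58, β = 37.8 − 10.58 = 27.22.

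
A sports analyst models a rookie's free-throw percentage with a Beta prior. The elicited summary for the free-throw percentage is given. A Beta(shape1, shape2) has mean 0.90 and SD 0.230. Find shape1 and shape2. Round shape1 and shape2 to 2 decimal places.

First σ² = 0.052900. Setting shape1 = μn, shape2 = (1−μ)n with n = shape1+shape2,
μ(1−μ)/(n+1) = 0.052900 ⇒ n+1 = 0.0900/0.052900 = 1.7013 ⇒ n = 0.7013.
Hence shape1 = 0.90×0.7013 = 0.63, shape2 = 0.10×0.7013 = 0.07.

shape1 = 0.63, shape2 = 0.07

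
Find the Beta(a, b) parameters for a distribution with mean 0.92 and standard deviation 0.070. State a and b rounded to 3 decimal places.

σ² = 0.070² = 0.004900.
With s = a+b, Var = μ(1−μ)/(s+1), so s+1 = (0.92×0.08)/0.004900 = 15.0204 and s = 14.0204.
a = μs = 12.899, b = (1−μ)s = 1.122.

a = 12.899, b = 1.122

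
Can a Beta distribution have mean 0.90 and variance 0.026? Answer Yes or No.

Yes

A Beta with mean μ has variance μ(1−μ)/(α+β+1) < μ(1−μ).
Here μ(1−μ) = 0.90×0.10 = 0.0900, and 0.026 < 0.0900.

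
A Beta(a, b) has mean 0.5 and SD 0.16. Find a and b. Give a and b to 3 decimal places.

a = 4.383, b = 4.383

Variance = 0.16² = 0.0256. The moment-matching identity a+b = μ(1−μ)/Var − 1 gives
a+b = 0.25/0.0256 − 1 = 8.7656, so a = μ·8.7656 = 4.383 and b = (1−μ)·8.7656 = 4.383.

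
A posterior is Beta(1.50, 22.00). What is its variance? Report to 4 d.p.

α+β = 23.50 and αβ = 33.0000, so Var = αβ/[(α+β)²(α+β+1)] = 33.0000/13530.125000 = 0.0024.

0.0024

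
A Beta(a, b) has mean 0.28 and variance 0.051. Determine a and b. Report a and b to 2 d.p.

a = 0.83, b = 2.13

By moment matching, a+b = μ(1−μ)/σ² − 1 = (0.28·0.72)/0.051 − 1 = 3.9529 − 1 = 2.9529.
Since a/(a+b) = μ, a = 0.28·2.9529 = 0.83 and b = 0.72·2.9529 = 2.13.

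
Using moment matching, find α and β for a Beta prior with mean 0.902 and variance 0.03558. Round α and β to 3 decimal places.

By moment matching, α+β = μ(1−μ)/σ² − 1 = (0.902·0.098)/0.03558 − 1 = 2.4844 − 1 = 1.4844.
Since α/(α+β) = μ, α = 0.902·1.4844 = 1.339 and β = 0.098·1.4844 = 0.145.

α = 1.339, β = 0.145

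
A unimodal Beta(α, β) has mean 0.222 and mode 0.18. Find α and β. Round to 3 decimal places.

α = 3.383, β = 11.855

Let s = α+β. Mean gives α = μs = 0.222s; mode gives (α−1)/(s−2) = 0.18.
Substituting: 0.222s − 1 = 0.18(s−2) = 0.18s − 0.36, so 0.042s = 0.64 and s = 15.2381.
Then α = 0.222×15.2381 = 3.383 and β = s−α = 11.855.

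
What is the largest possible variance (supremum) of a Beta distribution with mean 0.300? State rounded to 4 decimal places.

0.2100

Var = μ(1−μ)/(α+β+1), which approaches μ(1−μ) as α+β → 0.
So the supremum is μ(1−μ) = 0.300×0.700 = 0.2100.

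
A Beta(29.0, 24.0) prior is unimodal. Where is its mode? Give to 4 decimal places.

The density x^(α−1)(1−x)^(β−1) is maximised at (α−1)/(α+β−2) = 28.0/51.0 = 0.5490.

0.5490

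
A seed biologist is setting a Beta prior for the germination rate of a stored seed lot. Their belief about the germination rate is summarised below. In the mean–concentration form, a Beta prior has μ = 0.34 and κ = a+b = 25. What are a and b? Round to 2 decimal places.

a = 8.50, b = 16.50

a = μκ = 0.34×25 = 8.50 and b = (1−μ)κ = 0.66×25 = 16.50.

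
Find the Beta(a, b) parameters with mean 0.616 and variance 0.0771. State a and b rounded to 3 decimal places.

a = 1.274, b = 0.794

Write ν = a+b; then a = μν and Var = μ(1−μ)/(ν+1).
ν = μ(1−μ)/Var − 1 = 0.236544/0.0771 − 1 = 2.0680.
a = 0.616·2.0680 = 1.274, b = 0.384·2.0680 = 0.794.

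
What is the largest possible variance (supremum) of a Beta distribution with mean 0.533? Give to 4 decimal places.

0.2489

For fixed mean μ the Beta variance is μ(1−μ)/(α+β+1), increasing as α+β decreases.
Its least upper bound (not attained) is μ(1−μ) = 0.533·0.467 = 0.2489.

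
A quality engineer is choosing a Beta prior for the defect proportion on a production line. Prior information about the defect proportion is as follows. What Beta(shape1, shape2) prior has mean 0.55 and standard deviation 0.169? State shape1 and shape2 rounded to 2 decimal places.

shape1 = 4.22, shape2 = 3.45

Variance = 0.169² = 0.028561. The moment-matching identity shape1+shape2 = μ(1−μ)/Var − 1 gives
shape1+shape2 = 0.2475/0.028561 − 1 = 7.6657, so shape1 = μ·7.6657 = 4.22 and shape2 = (1−μ)·7.6657 = 3.45.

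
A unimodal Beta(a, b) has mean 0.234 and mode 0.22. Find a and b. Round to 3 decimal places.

Let s = a+b. Mean gives a = μs = 0.234s; mode gives (a−1)/(s−2) = 0.22.
Substituting: 0.234s − 1 = 0.22(s−2) = 0.22s − 0.44, so 0.014s = 0.56 and s = 40.0000.
Then a = 0.234×40.0000 = 9.360 and b = s−a = 30.640.

a = 9.360, b = 30.640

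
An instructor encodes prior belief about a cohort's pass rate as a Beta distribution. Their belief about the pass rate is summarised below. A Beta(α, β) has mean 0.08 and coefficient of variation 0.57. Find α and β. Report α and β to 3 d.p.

α = 2.752, β = 31.644

σ = CV·μ = 0.57×0.08 = 0.04560, so σ² = 0.002079.
s+1 = μ(1−μ)/σ² = 0.0736/0.002079 = 35.3955, so s = α+β = 34.3955.
α = μs = 2.752, β = (1−μ)s = 31.644.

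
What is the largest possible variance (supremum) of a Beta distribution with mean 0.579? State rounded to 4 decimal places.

For fixed mean μ the Beta variance is μ(1−μ)/(α+β+1), increasing as α+β decreases.
Its least upper bound (not attained) is μ(1−μ) = 0.579·0.421 = 0.2438.

0.2438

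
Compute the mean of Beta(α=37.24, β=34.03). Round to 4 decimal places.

0.5225

The Beta mean is α/(α+β) = 37.24/(37.24+34.03) = 0.5225.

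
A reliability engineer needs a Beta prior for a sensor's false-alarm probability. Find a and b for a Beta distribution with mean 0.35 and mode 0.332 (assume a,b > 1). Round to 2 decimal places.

a = 6.53, b = 12.13

With s = a+b: μ = a/s and mode = (a−1)/(s−2). Eliminating a = μs,
μs − 1 = m(s−2) ⇒ s(μ−m) = 1−2m ⇒ s = 0.336/0.018 = 18.6667.
So a = μs = 6.53, b = (1−μ)s = 12.13.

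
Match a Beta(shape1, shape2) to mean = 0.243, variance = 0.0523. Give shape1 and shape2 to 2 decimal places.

shape1 = 0.61, shape2 = 1.91

Write ν = shape1+shape2; then shape1 = μν and Var = μ(1−μ)/(ν+1).
ν = μ(1−μ)/Var − 1 = 0.183951/0.0523 − 1 = 2.5172.
shape1 = 0.243·2.5172 = 0.61, shape2 = 0.757·2.5172 = 1.91.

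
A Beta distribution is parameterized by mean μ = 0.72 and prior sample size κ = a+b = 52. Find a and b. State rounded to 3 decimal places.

a = 37.440, b = 14.560

Split κ in proportion μ : (1−μ): a = 0.72·52 = 37.440, b = 52 − 37.440 = 14.560.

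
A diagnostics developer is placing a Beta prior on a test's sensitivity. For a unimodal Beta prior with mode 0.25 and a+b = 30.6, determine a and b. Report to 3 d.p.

Since the density peak of Beta(a,b) is at (a−1)/(a+b−2),
a = 1 + 0.25(30.6−2) = 8.150 and b = 30.6 − 8.150 = 22.450.

a = 8.150, b = 22.450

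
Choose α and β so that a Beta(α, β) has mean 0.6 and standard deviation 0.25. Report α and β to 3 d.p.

First σ² = 0.0625. Setting α = μn, β = (1−μ)n with n = α+β,
μ(1−μ)/(n+1) = 0.0625 ⇒ n+1 = 0.24/0.0625 = 3.8400 ⇒ n = 2.8400.
Hence α = 0.6×2.8400 = 1.704, β = 0.4×2.8400 = 1.136.

α = 1.704, β = 1.136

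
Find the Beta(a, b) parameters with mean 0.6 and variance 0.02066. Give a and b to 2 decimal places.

Write ν = a+b; then a = μν and Var = μ(1−μ)/(ν+1).
ν = μ(1−μ)/Var − 1 = 0.24/0.02066 − 1 = 10.6167.
a = 0.6·10.6167 = 6.37, b = 0.4·10.6167 = 4.25.

a = 6.37, b = 4.25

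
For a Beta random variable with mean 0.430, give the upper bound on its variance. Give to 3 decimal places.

0.245

Var = μ(1−μ)/(α+β+1), which approaches μ(1−μ) as α+β → 0.
So the supremum is μ(1−μ) = 0.430×0.570 = 0.245.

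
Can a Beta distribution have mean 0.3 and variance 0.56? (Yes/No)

No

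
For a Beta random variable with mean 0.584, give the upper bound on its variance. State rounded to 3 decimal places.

0.243

Var = μ(1−μ)/(α+β+1), which approaches μ(1−μ) as α+β → 0.
So the supremum is μ(1−μ) = 0.584×0.416 = 0.243.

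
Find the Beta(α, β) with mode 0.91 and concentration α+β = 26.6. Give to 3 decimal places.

For α,β>1 the mode is (α−1)/(α+β−2), so α = mode·(κ−2)+1 = 0.91×24.6+1 = 23.386.
And β = (1−mode)·(κ−2)+1 = 0.09×24.6+1 = 3.214.

α = 23.386, β = 3.214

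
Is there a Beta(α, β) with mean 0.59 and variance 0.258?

No

The Beta variance bound is σ² < μ(1−μ).
Here μ(1−μ) = 0.59×0.41 = 0.2419, and 0.258 ≥ 0.2419.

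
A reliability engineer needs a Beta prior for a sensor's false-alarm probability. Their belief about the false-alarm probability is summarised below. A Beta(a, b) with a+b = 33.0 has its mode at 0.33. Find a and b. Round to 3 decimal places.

Since the density peak of Beta(a,b) is at (a−1)/(a+b−2),
a = 1 + 0.33(33.0−2) = 11.230 and b = 33.0 − 11.230 = 21.770.

a = 11.230, b = 21.770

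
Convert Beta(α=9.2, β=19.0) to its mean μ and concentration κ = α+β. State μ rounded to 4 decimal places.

μ = 0.3262, κ = 28.2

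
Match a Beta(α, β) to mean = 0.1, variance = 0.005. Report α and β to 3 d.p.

α = 1.700, β = 15.300

By moment matching, α+β = μ(1−μ)/σ² − 1 = (0.1·0.9)/0.005 − 1 = 18.0000 − 1 = 17.0000.
Since α/(α+β) = μ, α = 0.1·17.0000 = 1.700 and β = 0.9·17.0000 = 15.300.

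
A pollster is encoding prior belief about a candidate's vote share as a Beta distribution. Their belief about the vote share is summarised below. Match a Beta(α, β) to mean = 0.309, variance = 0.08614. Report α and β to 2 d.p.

Let s = α+β. The Beta variance is μ(1−μ)/(s+1).
So s+1 = μ(1−μ)/σ² = (0.309×0.691)/0.08614 = 0.213519/0.08614 = 2.4787, giving s = 1.4787.
Then α = μs = 0.309×1.4787 = 0.46 and β = (1−μ)s = 0.691×1.4787 = 1.02.

α = 0.46, β = 1.02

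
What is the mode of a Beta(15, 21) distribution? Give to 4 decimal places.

With α,β > 1, mode = (α−1)/(α+β−2) = 14/34 = 0.4118.

0.4118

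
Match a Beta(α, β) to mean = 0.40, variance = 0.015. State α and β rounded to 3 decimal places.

α = 6.000, β = 9.000

By moment matching, α+β = μ(1−μ)/σ² − 1 = (0.40·0.60)/0.015 − 1 = 16.0000 − 1 = 15.0000.
Since α/(α+β) = μ, α = 0.40·15.0000 = 6.000 and β = 0.60·15.0000 = 9.000.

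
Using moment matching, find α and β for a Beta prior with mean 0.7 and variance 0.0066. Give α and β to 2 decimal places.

α = 21.57, β = 9.25

Let s = α+β. The Beta variance is μ(1−μ)/(s+1).
So s+1 = μ(1−μ)/σ² = (0.7×0.3)/0.0066 = 0.21/0.0066 = 31.8182, giving s = 30.8182.
Then α = μs = 0.7×30.8182 = 21.57 and β = (1−μ)s = 0.3×30.8182 = 9.25.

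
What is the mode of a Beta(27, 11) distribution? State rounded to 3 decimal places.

0.722

With α,β > 1, mode = (α−1)/(α+β−2) = 26/36 = 0.722.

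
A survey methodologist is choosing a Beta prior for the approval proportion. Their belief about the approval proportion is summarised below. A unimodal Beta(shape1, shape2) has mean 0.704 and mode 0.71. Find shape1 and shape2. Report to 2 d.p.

shape1 = 49.28, shape2 = 20.72

With s = shape1+shape2: μ = shape1/s and mode = (shape1−1)/(s−2). Eliminating shape1 = μs,
μs − 1 = m(s−2) ⇒ s(μ−m) = 1−2m ⇒ s = -0.42/-0.006 = 70.0000.
So shape1 = μs = 49.28, shape2 = (1−μ)s = 20.72.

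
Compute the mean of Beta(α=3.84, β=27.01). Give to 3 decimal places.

0.124

E[X] = α/(α+β) = 3.84/30.85 = 0.124.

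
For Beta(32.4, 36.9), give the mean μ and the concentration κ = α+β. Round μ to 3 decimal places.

κ = α+β = 32.4+36.9 = 69.3; μ = α/κ = 32.4/69.3 = 0.468.

μ = 0.468, κ = 69.3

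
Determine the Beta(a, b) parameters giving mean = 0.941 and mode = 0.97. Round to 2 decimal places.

a = 30.50, b = 1.91

Let s = a+b. Mean gives a = μs = 0.941s; mode gives (a−1)/(s−2) = 0.97.
Substituting: 0.941s − 1 = 0.97(s−2) = 0.97s − 1.94, so -0.029s = -0.94 and s = 32.4138.
Then a = 0.941×32.4138 = 30.50 and b = s−a = 1.91.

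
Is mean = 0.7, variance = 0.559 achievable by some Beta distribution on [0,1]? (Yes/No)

A Beta with mean μ has variance μ(1−μ)/(α+β+1) < μ(1−μ).
Here μ(1−μ) = 0.7×0.3 = 0.21, and 0.559 ≥ 0.21.

No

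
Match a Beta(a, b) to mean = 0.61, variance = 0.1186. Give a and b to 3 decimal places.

a = 0.614, b = 0.392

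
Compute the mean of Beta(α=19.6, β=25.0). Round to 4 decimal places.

The Beta mean is α/(α+β) = 19.6/(19.6+25.0) = 0.4395.

0.4395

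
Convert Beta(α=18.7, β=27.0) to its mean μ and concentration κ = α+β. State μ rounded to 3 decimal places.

κ = α+β = 18.7+27.0 = 45.7; μ = α/κ = 18.7/45.7 = 0.409.

μ = 0.409, κ = 45.7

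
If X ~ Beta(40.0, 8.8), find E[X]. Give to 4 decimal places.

0.8197

The Beta mean is α/(α+β) = 40.0/(40.0+8.8) = 0.8197.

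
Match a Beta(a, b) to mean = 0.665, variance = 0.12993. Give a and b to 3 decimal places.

By moment matching, a+b = μ(1−μ)/σ² − 1 = (0.665·0.335)/0.12993 − 1 = 1.7146 − 1 = 0.7146.
Since a/(a+b) = μ, a = 0.665·0.7146 = 0.475 and b = 0.335·0.7146 = 0.239.

a = 0.475, b = 0.239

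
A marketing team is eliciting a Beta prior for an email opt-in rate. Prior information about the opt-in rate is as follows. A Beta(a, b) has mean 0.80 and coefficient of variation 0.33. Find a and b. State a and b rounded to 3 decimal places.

a = 1.037, b = 0.259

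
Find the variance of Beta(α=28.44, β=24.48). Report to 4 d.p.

μ = 28.44/52.92 = 0.537415; Var = μ(1−μ)/(α+β+1) = 0.2486001/53.92 = 0.0046.

0.0046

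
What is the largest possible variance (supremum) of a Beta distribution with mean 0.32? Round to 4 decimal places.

Var = μ(1−μ)/(α+β+1), which approaches μ(1−μ) as α+β → 0.
So the supremum is μ(1−μ) = 0.32×0.68 = 0.2176.

0.2176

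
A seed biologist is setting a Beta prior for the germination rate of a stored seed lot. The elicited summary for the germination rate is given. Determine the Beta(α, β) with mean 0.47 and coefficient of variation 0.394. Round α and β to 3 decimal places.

α = 2.944, β = 3.320

Var = (CV·μ)² = (0.394×0.47)² = 0.034292.
α+β = μ(1−μ)/Var − 1 = 0.2491/0.034292 − 1 = 6.2642.
Thus α = 0.47·6.2642 = 2.944 and β = 0.53·6.2642 = 3.320.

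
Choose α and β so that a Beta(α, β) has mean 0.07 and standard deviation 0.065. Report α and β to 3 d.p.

α = 1.009, β = 13.400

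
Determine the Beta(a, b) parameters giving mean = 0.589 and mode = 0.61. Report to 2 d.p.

a = 6.17, b = 4.31

Let s = a+b. Mean gives a = μs = 0.589s; mode gives (a−1)/(s−2) = 0.61.
Substituting: 0.589s − 1 = 0.61(s−2) = 0.61s − 1.22, so -0.021s = -0.22 and s = 10.4762.
Then a = 0.589×10.4762 = 6.17 and b = s−a = 4.31.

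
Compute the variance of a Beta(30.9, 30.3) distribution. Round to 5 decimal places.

0.00402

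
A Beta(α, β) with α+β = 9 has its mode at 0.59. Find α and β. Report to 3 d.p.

For α,β>1 the mode is (α−1)/(α+β−2), so α = mode·(κ−2)+1 = 0.59×7+1 = 5.130.
And β = (1−mode)·(κ−2)+1 = 0.41×7+1 = 3.870.

α = 5.130, β = 3.870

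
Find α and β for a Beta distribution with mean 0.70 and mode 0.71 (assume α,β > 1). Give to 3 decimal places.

α = 29.400, β = 12.600

With s = α+β: μ = α/s and mode = (α−1)/(s−2). Eliminating α = μs,
μs − 1 = m(s−2) ⇒ s(μ−m) = 1−2m ⇒ s = -0.42/-0.01 = 42.0000.
So α = μs = 29.400, β = (1−μ)s = 12.600.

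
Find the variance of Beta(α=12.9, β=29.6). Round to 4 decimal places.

0.0049

Var = αβ/[(α+β)²(α+β+1)] = (12.9×29.6)/(42.5²×43.5) = 381.84/78571.875 = 0.0049.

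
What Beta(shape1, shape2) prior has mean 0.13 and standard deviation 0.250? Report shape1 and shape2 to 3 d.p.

Variance = 0.250² = 0.062500. The moment-matching identity shape1+shape2 = μ(1−μ)/Var − 1 gives
shape1+shape2 = 0.1131/0.062500 − 1 = 0.8096, so shape1 = μ·0.8096 = 0.105 and shape2 = (1−μ)·0.8096 = 0.704.

shape1 = 0.105, shape2 = 0.704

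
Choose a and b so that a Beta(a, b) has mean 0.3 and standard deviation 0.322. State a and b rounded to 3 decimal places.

a = 0.308, b = 0.718

First σ² = 0.103684. Setting a = μn, b = (1−μ)n with n = a+b,
μ(1−μ)/(n+1) = 0.103684 ⇒ n+1 = 0.21/0.103684 = 2.0254 ⇒ n = 1.0254.
Hence a = 0.3×1.0254 = 0.308, b = 0.7×1.0254 = 0.718.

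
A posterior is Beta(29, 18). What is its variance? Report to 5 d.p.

0.00492

μ = 29/47 = 0.617021; Var = μ(1−μ)/(α+β+1) = 0.2363060/48 = 0.00492.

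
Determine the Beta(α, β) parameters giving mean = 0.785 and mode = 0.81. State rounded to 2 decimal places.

With s = α+β: μ = α/s and mode = (α−1)/(s−2). Eliminating α = μs,
μs − 1 = m(s−2) ⇒ s(μ−m) = 1−2m ⇒ s = -0.62/-0.025 = 24.8000.
So α = μs = 19.47, β = (1−μ)s = 5.33.

α = 19.47, β = 5.33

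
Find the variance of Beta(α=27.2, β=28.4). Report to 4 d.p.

Var = αβ/[(α+β)²(α+β+1)] = (27.2×28.4)/(55.6²×56.6) = 772.48/174970.976 = 0.0044.

0.0044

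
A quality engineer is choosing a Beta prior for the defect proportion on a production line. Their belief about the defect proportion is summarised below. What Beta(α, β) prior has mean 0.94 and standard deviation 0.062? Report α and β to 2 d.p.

σ² = 0.062² = 0.003844.
With s = α+β, Var = μ(1−μ)/(s+1), so s+1 = (0.94×0.06)/0.003844 = 14.6722 and s = 13.6722.
α = μs = 12.85, β = (1−μ)s = 0.82.

α = 12.85, β = 0.82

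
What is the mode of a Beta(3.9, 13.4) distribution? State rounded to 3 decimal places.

0.190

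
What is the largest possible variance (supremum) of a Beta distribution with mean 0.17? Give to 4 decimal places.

0.1411

Var = μ(1−μ)/(α+β+1), which approaches μ(1−μ) as α+β → 0.
So the supremum is μ(1−μ) = 0.17×0.83 = 0.1411.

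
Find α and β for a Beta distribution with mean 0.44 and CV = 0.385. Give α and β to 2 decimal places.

α = 3.34, β = 4.25

Var = (CV·μ)² = (0.385×0.44)² = 0.028696.
α+β = μ(1−μ)/Var − 1 = 0.2464/0.028696 − 1 = 7.5865.
Thus α = 0.44·7.5865 = 3.34 and β = 0.56·7.5865 = 4.25.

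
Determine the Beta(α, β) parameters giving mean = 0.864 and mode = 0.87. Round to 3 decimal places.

With s = α+β: μ = α/s and mode = (α−1)/(s−2). Eliminating α = μs,
μs − 1 = m(s−2) ⇒ s(μ−m) = 1−2m ⇒ s = -0.74/-0.006 = 123.3333.
So α = μs = 106.560, β = (1−μ)s = 16.773.

α = 106.560, β = 16.773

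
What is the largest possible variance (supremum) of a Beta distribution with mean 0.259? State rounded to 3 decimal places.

0.192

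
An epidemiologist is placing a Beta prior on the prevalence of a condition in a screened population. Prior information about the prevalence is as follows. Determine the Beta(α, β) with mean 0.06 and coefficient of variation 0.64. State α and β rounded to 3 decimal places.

α = 2.235, β = 35.014

σ = CV·μ = 0.64×0.06 = 0.03840, so σ² = 0.001475.
s+1 = μ(1−μ)/σ² = 0.0564/0.001475 = 38.2487, so s = α+β = 37.2487.
α = μs = 2.235, β = (1−μ)s = 35.014.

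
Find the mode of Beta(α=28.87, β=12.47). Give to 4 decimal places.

0.7084

With α,β > 1, mode = (α−1)/(α+β−2) = 27.87/39.34 = 0.7084.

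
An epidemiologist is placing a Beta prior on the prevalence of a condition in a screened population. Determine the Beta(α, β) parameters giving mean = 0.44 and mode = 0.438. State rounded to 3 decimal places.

α = 27.280, β = 34.720

With s = α+β: μ = α/s and mode = (α−1)/(s−2). Eliminating α = μs,
μs − 1 = m(s−2) ⇒ s(μ−m) = 1−2m ⇒ s = 0.124/0.002 = 62.0000.
So α = μs = 27.280, β = (1−μ)s = 34.720.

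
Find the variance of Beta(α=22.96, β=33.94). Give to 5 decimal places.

0.00416

μ = 22.96/56.90 = 0.403515; Var = μ(1−μ)/(α+β+1) = 0.2406906/57.90 = 0.00416.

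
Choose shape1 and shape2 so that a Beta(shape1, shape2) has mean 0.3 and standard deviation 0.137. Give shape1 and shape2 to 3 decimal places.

shape1 = 3.057, shape2 = 7.132

First σ² = 0.018769. Setting shape1 = μn, shape2 = (1−μ)n with n = shape1+shape2,
μ(1−μ)/(n+1) = 0.018769 ⇒ n+1 = 0.21/0.018769 = 11.1887 ⇒ n = 10.1887.
Hence shape1 = 0.3×10.1887 = 3.057, shape2 = 0.7×10.1887 = 7.132.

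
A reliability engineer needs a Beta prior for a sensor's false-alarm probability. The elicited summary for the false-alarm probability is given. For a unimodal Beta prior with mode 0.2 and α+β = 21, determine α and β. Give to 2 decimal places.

α = 4.80, β = 16.20

Since the density peak of Beta(α,β) is at (α−1)/(α+β−2),
α = 1 + 0.2(21−2) = 4.80 and β = 21 − 4.80 = 16.20.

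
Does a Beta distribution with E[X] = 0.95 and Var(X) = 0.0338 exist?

For any Beta, Var(X) < E[X]·(1−E[X]).
Here μ(1−μ) = 0.95×0.05 = 0.0475, and 0.0338 < 0.0475.

Yes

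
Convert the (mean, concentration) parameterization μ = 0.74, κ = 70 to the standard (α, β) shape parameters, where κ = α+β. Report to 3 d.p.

α = 51.800, β = 18.200

α = μκ = 0.74×70 = 51.800 and β = (1−μ)κ = 0.26×70 = 18.200.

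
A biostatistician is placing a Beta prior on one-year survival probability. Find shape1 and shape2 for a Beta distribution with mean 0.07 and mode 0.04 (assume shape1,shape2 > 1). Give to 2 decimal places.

shape1 = 2.15, shape2 = 28.52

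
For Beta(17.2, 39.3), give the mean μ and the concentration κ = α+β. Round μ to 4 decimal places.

κ = α+β = 17.2+39.3 = 56.5; μ = α/κ = 17.2/56.5 = 0.3044.

μ = 0.3044, κ = 56.5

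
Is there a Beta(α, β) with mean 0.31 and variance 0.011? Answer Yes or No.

A Beta with mean μ has variance μ(1−μ)/(α+β+1) < μ(1−μ).
Here μ(1−μ) = 0.31×0.69 = 0.2139, and 0.011 < 0.2139.

Yes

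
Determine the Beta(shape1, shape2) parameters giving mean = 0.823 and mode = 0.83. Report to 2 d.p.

With s = shape1+shape2: μ = shape1/s and mode = (shape1−1)/(s−2). Eliminating shape1 = μs,
μs − 1 = m(s−2) ⇒ s(μ−m) = 1−2m ⇒ s = -0.66/-0.007 = 94.2857.
So shape1 = μs = 77.60, shape2 = (1−μ)s = 16.69.

shape1 = 77.60, shape2 = 16.69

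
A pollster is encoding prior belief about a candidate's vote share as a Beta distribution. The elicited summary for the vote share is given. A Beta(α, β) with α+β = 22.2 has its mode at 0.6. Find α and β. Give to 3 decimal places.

Since the density peak of Beta(α,β) is at (α−1)/(α+β−2),
α = 1 + 0.6(22.2−2) = 13.120 and β = 22.2 − 13.120 = 9.080.

α = 13.120, β = 9.080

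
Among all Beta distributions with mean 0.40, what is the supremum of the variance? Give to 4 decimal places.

For fixed mean μ the Beta variance is μ(1−μ)/(α+β+1), increasing as α+β decreases.
Its least upper bound (not attained) is μ(1−μ) = 0.40·0.60 = 0.2400.

0.2400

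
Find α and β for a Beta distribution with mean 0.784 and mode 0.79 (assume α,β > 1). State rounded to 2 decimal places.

With s = α+β: μ = α/s and mode = (α−1)/(s−2). Eliminating α = μs,
μs − 1 = m(s−2) ⇒ s(μ−m) = 1−2m ⇒ s = -0.58/-0.006 = 96.6667.
So α = μs = 75.79, β = (1−μ)s = 20.88.

α = 75.79, β = 20.88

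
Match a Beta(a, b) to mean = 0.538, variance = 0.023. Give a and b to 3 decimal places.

a = 5.276, b = 4.531

Let s = a+b. The Beta variance is μ(1−μ)/(s+1).
So s+1 = μ(1−μ)/σ² = (0.538×0.462)/0.023 = 0.248556/0.023 = 10.8068, giving s = 9.8068.
Then a = μs = 0.538×9.8068 = 5.276 and b = (1−μ)s = 0.462×9.8068 = 4.531.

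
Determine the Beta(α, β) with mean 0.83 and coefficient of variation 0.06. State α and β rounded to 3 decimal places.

α = 46.392, β = 9.502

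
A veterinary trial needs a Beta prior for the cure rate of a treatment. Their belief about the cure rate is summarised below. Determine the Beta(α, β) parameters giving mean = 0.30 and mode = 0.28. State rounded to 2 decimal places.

α = 6.60, β = 15.40

Let s = α+β. Mean gives α = μs = 0.30s; mode gives (α−1)/(s−2) = 0.28.
Substituting: 0.30s − 1 = 0.28(s−2) = 0.28s − 0.56, so 0.02s = 0.44 and s = 22.0000.
Then α = 0.30×22.0000 = 6.60 and β = s−α = 15.40.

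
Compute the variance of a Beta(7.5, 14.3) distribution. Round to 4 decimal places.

α+β = 21.8 and αβ = 107.25, so Var = αβ/[(α+β)²(α+β+1)] = 107.25/10835.472 = 0.0099.

0.0099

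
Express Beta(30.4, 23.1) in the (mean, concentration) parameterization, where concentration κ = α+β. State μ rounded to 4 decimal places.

μ = 0.5682, κ = 53.5

κ = α+β = 30.4+23.1 = 53.5; μ = α/κ = 30.4/53.5 = 0.5682.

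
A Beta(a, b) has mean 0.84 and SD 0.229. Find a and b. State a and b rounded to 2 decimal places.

a = 1.31, b = 0.25

σ² = 0.229² = 0.052441.
With s = a+b, Var = μ(1−μ)/(s+1), so s+1 = (0.84×0.16)/0.052441 = 2.5629 and s = 1.5629.
a = μs = 1.31, b = (1−μ)s = 0.25.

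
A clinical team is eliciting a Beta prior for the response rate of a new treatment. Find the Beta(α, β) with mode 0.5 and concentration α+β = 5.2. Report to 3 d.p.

α = 2.600, β = 2.600

Mode = (α−1)/(κ−2) with κ = α+β, so α−1 = 0.5·3.2 = 1.600.
α = 2.600; β = κ − α = 2.600.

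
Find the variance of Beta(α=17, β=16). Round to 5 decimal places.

0.00735

Var = αβ/[(α+β)²(α+β+1)] = (17×16)/(33²×34) = 272/37026 = 0.00735.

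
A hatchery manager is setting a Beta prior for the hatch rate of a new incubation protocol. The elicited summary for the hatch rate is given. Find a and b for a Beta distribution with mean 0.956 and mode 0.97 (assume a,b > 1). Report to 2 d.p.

Let s = a+b. Mean gives a = μs = 0.956s; mode gives (a−1)/(s−2) = 0.97.
Substituting: 0.956s − 1 = 0.97(s−2) = 0.97s − 1.94, so -0.014s = -0.94 and s = 67.1429.
Then a = 0.956×67.1429 = 64.19 and b = s−a = 2.95.

a = 64.19, b = 2.95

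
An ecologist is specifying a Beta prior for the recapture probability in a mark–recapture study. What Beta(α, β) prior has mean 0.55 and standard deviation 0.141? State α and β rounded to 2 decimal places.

σ² = 0.141² = 0.019881.
With s = α+β, Var = μ(1−μ)/(s+1), so s+1 = (0.55×0.45)/0.019881 = 12.4491 and s = 11.4491.
α = μs = 6.30, β = (1−μ)s = 5.15.

α = 6.30, β = 5.15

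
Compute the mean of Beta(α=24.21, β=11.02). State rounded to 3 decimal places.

0.687

The Beta mean is α/(α+β) = 24.21/(24.21+11.02) = 0.687.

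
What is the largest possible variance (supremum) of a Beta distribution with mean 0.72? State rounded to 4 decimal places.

0.2016

For fixed mean μ the Beta variance is μ(1−μ)/(α+β+1), increasing as α+β decreases.
Its least upper bound (not attained) is μ(1−μ) = 0.72·0.28 = 0.2016.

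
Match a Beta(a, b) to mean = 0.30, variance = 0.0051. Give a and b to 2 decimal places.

Write ν = a+b; then a = μν and Var = μ(1−μ)/(ν+1).
ν = μ(1−μ)/Var − 1 = 0.2100/0.0051 − 1 = 40.1765.
a = 0.30·40.1765 = 12.05, b = 0.70·40.1765 = 28.12.

a = 12.05, b = 28.12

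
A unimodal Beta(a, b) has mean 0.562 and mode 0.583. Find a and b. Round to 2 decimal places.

With s = a+b: μ = a/s and mode = (a−1)/(s−2). Eliminating a = μs,
μs − 1 = m(s−2) ⇒ s(μ−m) = 1−2m ⇒ s = -0.166/-0.021 = 7.9048.
So a = μs = 4.44, b = (1−μ)s = 3.46.

a = 4.44, b = 3.46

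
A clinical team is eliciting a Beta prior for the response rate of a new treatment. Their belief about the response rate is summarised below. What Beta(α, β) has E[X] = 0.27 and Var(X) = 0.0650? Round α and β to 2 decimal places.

By moment matching, α+β = μ(1−μ)/σ² − 1 = (0.27·0.73)/0.0650 − 1 = 3.0323 − 1 = 2.0323.
Since α/(α+β) = μ, α = 0.27·2.0323 = 0.55 and β = 0.73·2.0323 = 1.48.

α = 0.55, β = 1.48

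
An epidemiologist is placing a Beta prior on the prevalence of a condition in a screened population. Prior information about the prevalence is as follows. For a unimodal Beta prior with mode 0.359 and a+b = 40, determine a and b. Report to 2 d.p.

For a,b>1 the mode is (a−1)/(a+b−2), so a = mode·(κ−2)+1 = 0.359×38+1 = 14.64.
And b = (1−mode)·(κ−2)+1 = 0.641×38+1 = 25.36.

a = 14.64, b = 25.36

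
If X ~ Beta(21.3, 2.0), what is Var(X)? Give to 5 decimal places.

Var = αβ/[(α+β)²(α+β+1)] = (21.3×2.0)/(23.3²×24.3) = 42.60/13192.227 = 0.00323.

0.00323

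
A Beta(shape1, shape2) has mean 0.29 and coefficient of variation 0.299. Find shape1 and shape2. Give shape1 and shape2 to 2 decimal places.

shape1 = 7.65, shape2 = 18.73

σ = CV·μ = 0.299×0.29 = 0.08671, so σ² = 0.007519.
s+1 = μ(1−μ)/σ² = 0.2059/0.007519 = 27.3853, so s = shape1+shape2 = 26.3853.
shape1 = μs = 7.65, shape2 = (1−μ)s = 18.73.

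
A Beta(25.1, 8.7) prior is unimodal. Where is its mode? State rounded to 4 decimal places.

0.7579

The density x^(α−1)(1−x)^(β−1) is maximised at (α−1)/(α+β−2) = 24.1/31.8 = 0.7579.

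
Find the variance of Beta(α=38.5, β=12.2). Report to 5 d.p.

0.00353

Var = αβ/[(α+β)²(α+β+1)] = (38.5×12.2)/(50.7²×51.7) = 469.70/132894.333 = 0.00353.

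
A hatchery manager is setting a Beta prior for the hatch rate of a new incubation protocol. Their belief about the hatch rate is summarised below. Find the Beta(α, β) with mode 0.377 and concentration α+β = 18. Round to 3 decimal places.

Since the density peak of Beta(α,β) is at (α−1)/(α+β−2),
α = 1 + 0.377(18−2) = 7.032 and β = 18 − 7.032 = 10.968.

α = 7.032, β = 10.968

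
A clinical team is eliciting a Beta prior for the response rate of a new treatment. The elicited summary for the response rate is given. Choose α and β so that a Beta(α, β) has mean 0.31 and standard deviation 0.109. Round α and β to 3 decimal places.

σ² = 0.109² = 0.011881.
With s = α+β, Var = μ(1−μ)/(s+1), so s+1 = (0.31×0.69)/0.011881 = 18.0035 and s = 17.0035.
α = μs = 5.271, β = (1−μ)s = 11.732.

α = 5.271, β = 11.732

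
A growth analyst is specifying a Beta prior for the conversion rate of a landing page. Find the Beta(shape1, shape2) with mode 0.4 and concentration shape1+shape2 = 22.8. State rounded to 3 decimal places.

shape1 = 9.320, shape2 = 13.480

Mode = (shape1−1)/(κ−2) with κ = shape1+shape2, so shape1−1 = 0.4·20.8 = 8.320.
shape1 = 9.320; shape2 = κ − shape1 = 13.480.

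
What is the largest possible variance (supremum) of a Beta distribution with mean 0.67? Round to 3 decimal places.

0.221

For fixed mean μ the Beta variance is μ(1−μ)/(α+β+1), increasing as α+β decreases.
Its least upper bound (not attained) is μ(1−μ) = 0.67·0.33 = 0.221.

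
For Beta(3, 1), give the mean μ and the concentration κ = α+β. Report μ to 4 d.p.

κ = α+β = 3+1 = 4; μ = α/κ = 3/4 = 0.7500.

μ = 0.7500, κ = 4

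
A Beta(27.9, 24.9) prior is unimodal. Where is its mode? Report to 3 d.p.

The density x^(α−1)(1−x)^(β−1) is maximised at (α−1)/(α+β−2) = 26.9/50.8 = 0.530.

0.530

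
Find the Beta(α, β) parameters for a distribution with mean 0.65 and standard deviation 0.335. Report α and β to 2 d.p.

Variance = 0.335² = 0.112225. The moment-matching identity α+β = μ(1−μ)/Var − 1 gives
α+β = 0.2275/0.112225 − 1 = 1.0272, so α = μ·1.0272 = 0.67 and β = (1−μ)·1.0272 = 0.36.

α = 0.67, β = 0.36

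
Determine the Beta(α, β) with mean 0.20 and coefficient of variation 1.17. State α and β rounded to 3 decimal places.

Var = (CV·μ)² = (1.17×0.20)² = 0.054756.
α+β = μ(1−μ)/Var − 1 = 0.1600/0.054756 − 1 = 1.9221.
Thus α = 0.20·1.9221 = 0.384 and β = 0.80·1.9221 = 1.538.

α = 0.384, β = 1.538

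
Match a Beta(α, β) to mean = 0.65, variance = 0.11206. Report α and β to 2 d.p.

Let s = α+β. The Beta variance is μ(1−μ)/(s+1).
So s+1 = μ(1−μ)/σ² = (0.65×0.35)/0.11206 = 0.2275/0.11206 = 2.0302, giving s = 1.0302.
Then α = μs = 0.65×1.0302 = 0.67 and β = (1−μ)s = 0.35×1.0302 = 0.36.

α = 0.67, β = 0.36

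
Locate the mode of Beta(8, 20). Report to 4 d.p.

0.2692

With α,β > 1, mode = (α−1)/(α+β−2) = 7/26 = 0.2692.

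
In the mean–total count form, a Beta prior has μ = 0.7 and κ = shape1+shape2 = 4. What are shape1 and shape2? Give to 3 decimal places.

shape1 = 2.800, shape2 = 1.200

shape1 = μκ = 0.7×4 = 2.800 and shape2 = (1−μ)κ = 0.3×4 = 1.200.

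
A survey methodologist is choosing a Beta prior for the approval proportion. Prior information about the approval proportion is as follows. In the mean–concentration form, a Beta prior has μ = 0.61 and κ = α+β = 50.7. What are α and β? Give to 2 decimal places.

α = 30.93, β = 19.77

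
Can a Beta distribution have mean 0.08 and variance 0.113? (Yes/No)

No

The Beta variance bound is σ² < μ(1−μ).
Here μ(1−μ) = 0.08×0.92 = 0.0736, and 0.113 ≥ 0.0736.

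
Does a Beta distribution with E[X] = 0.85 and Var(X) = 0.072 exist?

For any Beta, Var(X) < E[X]·(1−E[X]).
Here μ(1−μ) = 0.85×0.15 = 0.1275, and 0.072 < 0.1275.

Yes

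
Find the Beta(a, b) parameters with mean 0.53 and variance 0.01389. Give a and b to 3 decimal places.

Let s = a+b. The Beta variance is μ(1−μ)/(s+1).
So s+1 = μ(1−μ)/σ² = (0.53×0.47)/0.01389 = 0.2491/0.01389 = 17.9338, giving s = 16.9338.
Then a = μs = 0.53×16.9338 = 8.975 and b = (1−μ)s = 0.47×16.9338 = 7.959.

a = 8.975, b = 7.959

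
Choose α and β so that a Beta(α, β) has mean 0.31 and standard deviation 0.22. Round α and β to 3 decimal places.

α = 1.060, β = 2.359

σ² = 0.22² = 0.0484.
With s = α+β, Var = μ(1−μ)/(s+1), so s+1 = (0.31×0.69)/0.0484 = 4.4194 and s = 3.4194.
α = μs = 1.060, β = (1−μ)s = 2.359.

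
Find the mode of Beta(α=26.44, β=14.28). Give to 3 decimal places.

0.657

With α,β > 1, mode = (α−1)/(α+β−2) = 25.44/38.72 = 0.657.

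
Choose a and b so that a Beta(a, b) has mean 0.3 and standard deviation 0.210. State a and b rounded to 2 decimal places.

a = 1.13, b = 2.63

First σ² = 0.044100. Setting a = μn, b = (1−μ)n with n = a+b,
μ(1−μ)/(n+1) = 0.044100 ⇒ n+1 = 0.21/0.044100 = 4.7619 ⇒ n = 3.7619.
Hence a = 0.3×3.7619 = 1.13, b = 0.7×3.7619 = 2.63.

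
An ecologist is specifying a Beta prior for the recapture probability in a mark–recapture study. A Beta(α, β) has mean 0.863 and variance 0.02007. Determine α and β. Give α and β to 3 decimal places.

α = 4.221, β = 0.670

Write ν = α+β; then α = μν and Var = μ(1−μ)/(ν+1).
ν = μ(1−μ)/Var − 1 = 0.118231/0.02007 − 1 = 4.8909.
α = 0.863·4.8909 = 4.221, β = 0.137·4.8909 = 0.670.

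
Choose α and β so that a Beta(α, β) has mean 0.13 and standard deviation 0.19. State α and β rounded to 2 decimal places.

σ² = 0.19² = 0.0361.
With s = α+β, Var = μ(1−μ)/(s+1), so s+1 = (0.13×0.87)/0.0361 = 3.1330 and s = 2.1330.
α = μs = 0.28, β = (1−μ)s = 1.86.

α = 0.28, β = 1.86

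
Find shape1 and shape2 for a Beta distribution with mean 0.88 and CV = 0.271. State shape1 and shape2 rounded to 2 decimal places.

Var = (CV·μ)² = (0.271×0.88)² = 0.056873.
shape1+shape2 = μ(1−μ)/Var − 1 = 0.1056/0.056873 − 1 = 0.8568.
Thus shape1 = 0.88·0.8568 = 0.75 and shape2 = 0.12·0.8568 = 0.10.

shape1 = 0.75, shape2 = 0.10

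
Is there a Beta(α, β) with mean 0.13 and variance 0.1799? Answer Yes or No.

A Beta with mean μ has variance μ(1−μ)/(α+β+1) < μ(1−μ).
Here μ(1−μ) = 0.13×0.87 = 0.1131, and 0.1799 ≥ 0.1131.

No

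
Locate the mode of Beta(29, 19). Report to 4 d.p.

0.6087

The density x^(α−1)(1−x)^(β−1) is maximised at (α−1)/(α+β−2) = 28/46 = 0.6087.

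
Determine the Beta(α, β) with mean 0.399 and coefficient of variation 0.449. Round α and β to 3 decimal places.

σ = CV·μ = 0.449×0.399 = 0.17915, so σ² = 0.032095.
s+1 = μ(1−μ)/σ² = 0.239799/0.032095 = 7.4715, so s = α+β = 6.4715.
α = μs = 2.582, β = (1−μ)s = 3.889.

α = 2.582, β = 3.889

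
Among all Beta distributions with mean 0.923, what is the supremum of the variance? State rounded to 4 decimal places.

Var = μ(1−μ)/(α+β+1), which approaches μ(1−μ) as α+β → 0.
So the supremum is μ(1−μ) = 0.923×0.077 = 0.0711.

0.0711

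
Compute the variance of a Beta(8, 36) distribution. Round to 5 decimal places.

α+β = 44 and αβ = 288, so Var = αβ/[(α+β)²(α+β+1)] = 288/87120 = 0.00331.

0.00331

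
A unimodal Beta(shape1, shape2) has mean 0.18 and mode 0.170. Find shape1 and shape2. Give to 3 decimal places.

shape1 = 11.880, shape2 = 54.120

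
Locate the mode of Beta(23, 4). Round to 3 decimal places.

The density x^(α−1)(1−x)^(β−1) is maximised at (α−1)/(α+β−2) = 22/25 = 0.880.

0.880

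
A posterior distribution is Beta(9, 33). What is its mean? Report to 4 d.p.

0.2143

The Beta mean is α/(α+β) = 9/(9+33) = 0.2143.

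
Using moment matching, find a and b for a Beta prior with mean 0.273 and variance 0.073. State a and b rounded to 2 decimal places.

a = 0.47, b = 1.25

By moment matching, a+b = μ(1−μ)/σ² − 1 = (0.273·0.727)/0.073 − 1 = 2.7188 − 1 = 1.7188.
Since a/(a+b) = μ, a = 0.273·1.7188 = 0.47 and b = 0.727·1.7188 = 1.25.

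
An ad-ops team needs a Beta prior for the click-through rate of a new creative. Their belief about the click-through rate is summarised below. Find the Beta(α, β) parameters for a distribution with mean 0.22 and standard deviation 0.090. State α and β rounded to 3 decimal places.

α = 4.441, β = 15.744

σ² = 0.090² = 0.008100.
With s = α+β, Var = μ(1−μ)/(s+1), so s+1 = (0.22×0.78)/0.008100 = 21.1852 and s = 20.1852.
α = μs = 4.441, β = (1−μ)s = 15.744.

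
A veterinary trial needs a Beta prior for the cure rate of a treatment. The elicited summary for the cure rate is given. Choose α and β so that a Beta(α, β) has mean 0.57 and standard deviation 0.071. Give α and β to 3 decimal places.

α = 27.144, β = 20.477

First σ² = 0.005041. Setting α = μn, β = (1−μ)n with n = α+β,
μ(1−μ)/(n+1) = 0.005041 ⇒ n+1 = 0.2451/0.005041 = 48.6213 ⇒ n = 47.6213.
Hence α = 0.57×47.6213 = 27.144, β = 0.43×47.6213 = 20.477.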